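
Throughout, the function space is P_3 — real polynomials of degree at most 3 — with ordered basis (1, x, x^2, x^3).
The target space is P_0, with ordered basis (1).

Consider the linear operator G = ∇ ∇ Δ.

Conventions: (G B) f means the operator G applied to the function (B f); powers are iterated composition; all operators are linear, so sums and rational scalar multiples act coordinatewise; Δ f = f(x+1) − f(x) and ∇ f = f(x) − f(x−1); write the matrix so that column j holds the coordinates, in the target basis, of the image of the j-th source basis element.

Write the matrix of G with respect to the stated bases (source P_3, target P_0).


image of 1: 0
image of x: 0
image of x^2: 0
image of x^3: 6
each image's coordinates form column j of the matrix

the matrix is [[0, 0, 0, 6]] (rows listed top to bottom)


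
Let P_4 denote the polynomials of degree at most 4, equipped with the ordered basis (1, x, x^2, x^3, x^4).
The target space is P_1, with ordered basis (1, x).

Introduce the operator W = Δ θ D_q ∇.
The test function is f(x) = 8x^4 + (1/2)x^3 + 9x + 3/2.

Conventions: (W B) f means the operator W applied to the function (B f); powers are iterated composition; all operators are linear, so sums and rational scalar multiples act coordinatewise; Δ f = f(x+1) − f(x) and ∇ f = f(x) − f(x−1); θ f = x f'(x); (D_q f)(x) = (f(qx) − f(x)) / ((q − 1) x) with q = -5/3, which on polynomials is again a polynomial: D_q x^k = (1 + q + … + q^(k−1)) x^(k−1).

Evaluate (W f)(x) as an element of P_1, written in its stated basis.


the image equals g(x) = (2432/9)x + 1495/9

∇ f = 32x^3 - (93/2)x^2 + (61/2)x + 3/2
D_q ∇ f = (608/9)x^2 + 31x + 61/2
θ (D_q ∇) f = (1216/9)x^2 + 31x
Δ θ (D_q ∇) f = (2432/9)x + 1495/9


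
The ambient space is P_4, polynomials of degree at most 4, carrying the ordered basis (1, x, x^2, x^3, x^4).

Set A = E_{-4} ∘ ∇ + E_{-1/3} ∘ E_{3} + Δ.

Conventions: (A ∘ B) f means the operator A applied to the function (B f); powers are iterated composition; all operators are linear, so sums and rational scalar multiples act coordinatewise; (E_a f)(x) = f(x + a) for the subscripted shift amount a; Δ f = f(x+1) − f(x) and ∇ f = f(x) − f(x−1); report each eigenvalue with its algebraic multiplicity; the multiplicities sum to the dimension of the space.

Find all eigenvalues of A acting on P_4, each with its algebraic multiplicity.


λ = 1 (multiplicity 5)

image of 1: 1
image of x: x + 14/3
image of x^2: x^2 + (28/3)x - 8/9
image of x^3: x^3 + 14x^2 - (8/3)x + 2186/27
image of x^4: x^4 + (56/3)x^3 - (16/3)x^2 + (8744/27)x - 25712/81
the matrix is upper triangular; its diagonal is (1, 1, 1, 1, 1)
for a triangular matrix the eigenvalues are the diagonal entries, with algebraic multiplicity their repetition count


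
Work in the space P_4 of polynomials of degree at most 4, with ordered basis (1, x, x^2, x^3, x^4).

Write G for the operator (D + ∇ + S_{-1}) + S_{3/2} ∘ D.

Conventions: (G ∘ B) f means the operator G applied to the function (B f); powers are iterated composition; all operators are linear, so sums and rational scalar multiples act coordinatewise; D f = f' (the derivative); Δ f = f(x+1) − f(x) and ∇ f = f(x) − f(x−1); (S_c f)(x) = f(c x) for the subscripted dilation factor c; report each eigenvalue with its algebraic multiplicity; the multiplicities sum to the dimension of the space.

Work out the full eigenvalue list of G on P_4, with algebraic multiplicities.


λ = -1 (multiplicity 2), λ = 1 (multiplicity 3)

image of 1: 1
image of x: -x + 3
image of x^2: x^2 + 7x - 1
image of x^3: -x^3 + (51/4)x^2 - 3x + 1
image of x^4: x^4 + (43/2)x^3 - 6x^2 + 4x - 1
the matrix is upper triangular; its diagonal is (1, -1, 1, -1, 1)
for a triangular matrix the eigenvalues are the diagonal entries, with algebraic multiplicity their repetition count


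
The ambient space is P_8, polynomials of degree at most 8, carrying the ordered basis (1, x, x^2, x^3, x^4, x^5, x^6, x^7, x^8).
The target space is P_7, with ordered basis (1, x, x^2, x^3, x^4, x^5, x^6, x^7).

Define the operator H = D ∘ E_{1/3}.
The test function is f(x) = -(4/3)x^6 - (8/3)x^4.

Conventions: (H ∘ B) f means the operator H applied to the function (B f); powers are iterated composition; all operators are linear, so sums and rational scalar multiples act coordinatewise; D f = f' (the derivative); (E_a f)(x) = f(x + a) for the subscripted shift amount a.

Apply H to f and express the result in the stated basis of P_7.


E_{1/3} f = -(4/3)x^6 - (8/3)x^5 - (44/9)x^4 - (368/81)x^3 - (164/81)x^2 - (104/243)x - 76/2187
D E_{1/3} f = -8x^5 - (40/3)x^4 - (176/9)x^3 - (368/27)x^2 - (328/81)x - 104/243

the result is g(x) = -8x^5 - (40/3)x^4 - (176/9)x^3 - (368/27)x^2 - (328/81)x - 104/243


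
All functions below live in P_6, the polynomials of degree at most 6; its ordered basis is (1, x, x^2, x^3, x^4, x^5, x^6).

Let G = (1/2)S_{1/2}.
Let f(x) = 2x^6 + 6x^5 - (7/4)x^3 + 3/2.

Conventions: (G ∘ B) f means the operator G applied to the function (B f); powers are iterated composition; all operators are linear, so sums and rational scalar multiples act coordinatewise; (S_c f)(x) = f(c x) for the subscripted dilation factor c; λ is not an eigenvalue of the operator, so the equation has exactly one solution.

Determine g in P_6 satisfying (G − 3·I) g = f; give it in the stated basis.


write g with unknown coordinates in the stated basis and equate coefficients in (G − 3·I) g = f
solving from the highest basis element down gives g = -(256/383)x^6 - (384/191)x^5 + (28/47)x^3 - 3/5
check: G g = -(2/383)x^6 - (6/191)x^5 + (7/188)x^3 - 3/10
so G g − 3·g = 2x^6 + 6x^5 - (7/4)x^3 + 3/2 = f ✓

g(x) = -(256/383)x^6 - (384/191)x^5 + (28/47)x^3 - 3/5


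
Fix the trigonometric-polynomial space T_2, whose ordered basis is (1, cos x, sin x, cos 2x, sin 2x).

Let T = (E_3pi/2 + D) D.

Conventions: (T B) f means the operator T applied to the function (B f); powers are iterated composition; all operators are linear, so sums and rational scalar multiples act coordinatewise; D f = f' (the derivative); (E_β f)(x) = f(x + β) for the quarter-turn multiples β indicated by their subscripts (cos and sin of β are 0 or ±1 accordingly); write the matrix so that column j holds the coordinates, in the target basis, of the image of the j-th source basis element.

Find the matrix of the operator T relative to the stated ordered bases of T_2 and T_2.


image of 1: 0
image of cos x: 0
image of sin x: 0
image of cos 2x: -4cos 2x + 2sin 2x
image of sin 2x: -2cos 2x - 4sin 2x
each image's coordinates form column j of the matrix

the matrix is [[0, 0, 0, 0, 0]; [0, 0, 0, 0, 0]; [0, 0, 0, 0, 0]; [0, 0, 0, -4, -2]; [0, 0, 0, 2, -4]] (rows listed top to bottom)


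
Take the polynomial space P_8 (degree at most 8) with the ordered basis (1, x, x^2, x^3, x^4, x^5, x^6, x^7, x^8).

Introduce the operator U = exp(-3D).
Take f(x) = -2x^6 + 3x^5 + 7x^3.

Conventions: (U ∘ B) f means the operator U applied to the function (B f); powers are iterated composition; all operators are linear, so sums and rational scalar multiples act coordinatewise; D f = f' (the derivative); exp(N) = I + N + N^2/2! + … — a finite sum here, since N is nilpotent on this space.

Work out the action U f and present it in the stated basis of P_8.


order-1 term: 36x^5 - 45x^4 - 63x^2
order-2 term: -270x^4 + 270x^3 + 189x
order-3 term: 1080x^3 - 810x^2 - 189
order-4 term: -2430x^2 + 1215x
order-5 term: 2916x - 729
order-6 term: -1458
the series for exp(-3D) f terminates at order 6
exp(-3D) f = -2x^6 + 39x^5 - 315x^4 + 1357x^3 - 3303x^2 + 4320x - 2376

g(x) = -2x^6 + 39x^5 - 315x^4 + 1357x^3 - 3303x^2 + 4320x - 2376


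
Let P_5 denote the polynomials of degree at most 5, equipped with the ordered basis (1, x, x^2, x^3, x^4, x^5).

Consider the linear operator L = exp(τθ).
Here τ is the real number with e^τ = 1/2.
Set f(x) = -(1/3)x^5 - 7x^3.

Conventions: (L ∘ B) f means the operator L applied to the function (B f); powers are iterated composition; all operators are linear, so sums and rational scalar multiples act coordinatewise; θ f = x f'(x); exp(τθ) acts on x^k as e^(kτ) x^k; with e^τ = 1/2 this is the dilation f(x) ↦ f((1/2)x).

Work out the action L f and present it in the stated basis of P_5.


exp(τθ) x^k = e^(kτ) x^k; with e^τ = 1/2 this sends x^k to (1/2)^k x^k
x^3 ↦ 1/8 x^3
x^5 ↦ 1/32 x^5
applying this coordinatewise to f: exp(τθ) f = -(1/96)x^5 - (7/8)x^3

the image equals g(x) = -(1/96)x^5 - (7/8)x^3


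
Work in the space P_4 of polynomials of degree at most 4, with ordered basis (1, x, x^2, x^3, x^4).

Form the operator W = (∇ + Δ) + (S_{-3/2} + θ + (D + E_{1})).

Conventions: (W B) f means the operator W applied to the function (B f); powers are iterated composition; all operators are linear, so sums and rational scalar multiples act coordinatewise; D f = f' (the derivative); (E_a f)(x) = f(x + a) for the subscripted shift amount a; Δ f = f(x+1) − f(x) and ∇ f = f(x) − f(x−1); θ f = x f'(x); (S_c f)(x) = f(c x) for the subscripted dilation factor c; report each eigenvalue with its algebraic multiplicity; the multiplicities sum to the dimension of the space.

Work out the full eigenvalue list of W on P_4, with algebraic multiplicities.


image of 1: 2
image of x: (1/2)x + 4
image of x^2: (21/4)x^2 + 8x + 1
image of x^3: (5/8)x^3 + 12x^2 + 3x + 3
image of x^4: (161/16)x^4 + 16x^3 + 6x^2 + 12x + 1
the matrix is upper triangular; its diagonal is (2, 1/2, 21/4, 5/8, 161/16)
for a triangular matrix the eigenvalues are the diagonal entries, with algebraic multiplicity their repetition count

λ = 1/2 (multiplicity 1), λ = 5/8 (multiplicity 1), λ = 2 (multiplicity 1), λ = 21/4 (multiplicity 1), λ = 161/16 (multiplicity 1)


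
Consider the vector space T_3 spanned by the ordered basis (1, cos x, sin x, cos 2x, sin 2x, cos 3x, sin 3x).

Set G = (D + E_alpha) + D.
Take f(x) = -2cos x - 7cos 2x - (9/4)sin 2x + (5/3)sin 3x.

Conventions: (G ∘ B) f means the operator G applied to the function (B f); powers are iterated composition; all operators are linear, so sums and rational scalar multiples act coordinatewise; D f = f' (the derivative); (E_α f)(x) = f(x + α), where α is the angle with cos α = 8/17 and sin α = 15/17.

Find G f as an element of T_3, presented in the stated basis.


the result is g(x) = -(16/17)cos x + (98/17)sin x - (2014/289)cos 2x + (40537/1156)sin 2x + (48305/4913)cos 3x - (24440/14739)sin 3x

D f = 2sin x - (9/2)cos 2x + 14sin 2x + 5cos 3x
E_alpha f = -(16/17)cos x + (30/17)sin x + (587/289)cos 2x + (8169/1156)sin 2x - (825/4913)cos 3x - (24440/14739)sin 3x
(D + E_alpha) f = -(16/17)cos x + (64/17)sin x - (1427/578)cos 2x + (24353/1156)sin 2x + (23740/4913)cos 3x - (24440/14739)sin 3x
D f = 2sin x - (9/2)cos 2x + 14sin 2x + 5cos 3x
((D + E_alpha) + D) f = -(16/17)cos x + (98/17)sin x - (2014/289)cos 2x + (40537/1156)sin 2x + (48305/4913)cos 3x - (24440/14739)sin 3x


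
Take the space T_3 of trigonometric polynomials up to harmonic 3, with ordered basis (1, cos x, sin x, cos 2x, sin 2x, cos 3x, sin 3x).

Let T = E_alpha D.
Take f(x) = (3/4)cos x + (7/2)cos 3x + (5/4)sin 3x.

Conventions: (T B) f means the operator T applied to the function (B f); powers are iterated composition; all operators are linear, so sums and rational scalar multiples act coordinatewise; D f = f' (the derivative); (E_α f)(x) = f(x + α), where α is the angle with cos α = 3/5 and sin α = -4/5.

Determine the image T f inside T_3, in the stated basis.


D f = -(3/4)sin x + (15/4)cos 3x - (21/2)sin 3x
E_alpha D f = (3/5)cos x - (9/20)sin x + (93/500)cos 3x + (2787/250)sin 3x

the result is g(x) = (3/5)cos x - (9/20)sin x + (93/500)cos 3x + (2787/250)sin 3x


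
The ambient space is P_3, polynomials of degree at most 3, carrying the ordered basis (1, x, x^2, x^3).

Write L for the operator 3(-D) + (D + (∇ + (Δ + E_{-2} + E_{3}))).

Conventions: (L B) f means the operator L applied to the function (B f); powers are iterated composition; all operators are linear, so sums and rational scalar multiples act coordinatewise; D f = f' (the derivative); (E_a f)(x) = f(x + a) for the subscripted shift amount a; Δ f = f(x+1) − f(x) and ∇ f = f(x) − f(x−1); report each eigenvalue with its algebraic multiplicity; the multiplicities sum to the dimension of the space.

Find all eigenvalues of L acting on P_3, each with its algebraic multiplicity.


λ = 2 (multiplicity 4)

image of 1: 2
image of x: 2x + 1
image of x^2: 2x^2 + 2x + 13
image of x^3: 2x^3 + 3x^2 + 39x + 21
the matrix is upper triangular; its diagonal is (2, 2, 2, 2)
for a triangular matrix the eigenvalues are the diagonal entries, with algebraic multiplicity their repetition count


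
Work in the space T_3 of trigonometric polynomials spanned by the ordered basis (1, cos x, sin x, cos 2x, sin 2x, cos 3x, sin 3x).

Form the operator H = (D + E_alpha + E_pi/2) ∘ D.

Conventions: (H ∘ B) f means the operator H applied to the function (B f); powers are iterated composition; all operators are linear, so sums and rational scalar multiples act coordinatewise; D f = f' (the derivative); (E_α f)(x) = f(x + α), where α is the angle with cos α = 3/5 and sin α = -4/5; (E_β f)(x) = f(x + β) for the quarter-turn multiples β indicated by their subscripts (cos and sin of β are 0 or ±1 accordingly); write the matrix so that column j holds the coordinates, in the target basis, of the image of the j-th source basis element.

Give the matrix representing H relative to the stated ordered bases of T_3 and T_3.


the matrix is [[0, 0, 0, 0, 0, 0, 0]; [0, -6/5, 3/5, 0, 0, 0, 0]; [0, -3/5, -6/5, 0, 0, 0, 0]; [0, 0, 0, -52/25, -64/25, 0, 0]; [0, 0, 0, 64/25, -52/25, 0, 0]; [0, 0, 0, 0, 0, -618/125, -351/125]; [0, 0, 0, 0, 0, 351/125, -618/125]] (rows listed top to bottom)

image of 1: 0
image of cos x: -(6/5)cos x - (3/5)sin x
image of sin x: (3/5)cos x - (6/5)sin x
image of cos 2x: -(52/25)cos 2x + (64/25)sin 2x
image of sin 2x: -(64/25)cos 2x - (52/25)sin 2x
image of cos 3x: -(618/125)cos 3x + (351/125)sin 3x
image of sin 3x: -(351/125)cos 3x - (618/125)sin 3x
each image's coordinates form column j of the matrix


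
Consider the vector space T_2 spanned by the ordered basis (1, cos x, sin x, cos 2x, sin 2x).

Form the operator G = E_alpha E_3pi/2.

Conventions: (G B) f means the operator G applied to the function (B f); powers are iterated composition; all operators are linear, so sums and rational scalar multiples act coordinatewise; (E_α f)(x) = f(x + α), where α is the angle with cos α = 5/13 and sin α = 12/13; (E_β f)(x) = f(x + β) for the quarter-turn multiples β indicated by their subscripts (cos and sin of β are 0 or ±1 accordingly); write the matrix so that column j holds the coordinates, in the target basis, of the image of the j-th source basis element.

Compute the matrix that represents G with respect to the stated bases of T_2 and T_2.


image of 1: 1
image of cos x: (12/13)cos x + (5/13)sin x
image of sin x: -(5/13)cos x + (12/13)sin x
image of cos 2x: (119/169)cos 2x + (120/169)sin 2x
image of sin 2x: -(120/169)cos 2x + (119/169)sin 2x
each image's coordinates form column j of the matrix

the matrix is [[1, 0, 0, 0, 0]; [0, 12/13, -5/13, 0, 0]; [0, 5/13, 12/13, 0, 0]; [0, 0, 0, 119/169, -120/169]; [0, 0, 0, 120/169, 119/169]] (rows listed top to bottom)


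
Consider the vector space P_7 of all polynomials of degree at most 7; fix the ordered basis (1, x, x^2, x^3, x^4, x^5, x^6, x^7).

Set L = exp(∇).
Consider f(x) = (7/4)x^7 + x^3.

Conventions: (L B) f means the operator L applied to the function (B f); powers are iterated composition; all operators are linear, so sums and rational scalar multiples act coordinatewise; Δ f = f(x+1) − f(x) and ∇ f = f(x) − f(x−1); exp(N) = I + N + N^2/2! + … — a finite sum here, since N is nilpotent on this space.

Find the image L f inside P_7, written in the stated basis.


the image equals g(x) = (7/4)x^7 + (49/4)x^6 - (245/4)x^4 + (249/4)x^3 + (153/2)x^2 - (441/4)x + 59/4

order-1 term: (49/4)x^6 - (147/4)x^5 + (245/4)x^4 - (245/4)x^3 + (159/4)x^2 - (61/4)x + 11/4
order-2 term: (147/4)x^5 - (735/4)x^4 + (1715/4)x^3 - (2205/4)x^2 + (1531/4)x - 453/4
order-3 term: (245/4)x^4 - (735/2)x^3 + (3675/4)x^2 - (2205/2)x + 2111/4
order-4 term: (245/4)x^3 - (735/2)x^2 + (3185/4)x - 1225/2
order-5 term: (147/4)x^2 - (735/4)x + 245
order-6 term: (49/4)x - 147/4
order-7 term: 7/4
the series for exp(∇) f terminates at order 7
exp(∇) f = (7/4)x^7 + (49/4)x^6 - (245/4)x^4 + (249/4)x^3 + (153/2)x^2 - (441/4)x + 59/4


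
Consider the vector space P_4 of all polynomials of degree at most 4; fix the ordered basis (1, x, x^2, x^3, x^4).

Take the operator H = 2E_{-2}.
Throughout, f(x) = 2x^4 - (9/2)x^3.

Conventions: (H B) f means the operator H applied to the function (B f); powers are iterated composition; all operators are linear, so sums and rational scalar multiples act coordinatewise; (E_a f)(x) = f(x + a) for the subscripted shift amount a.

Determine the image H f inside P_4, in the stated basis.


E_{-2} f = 2x^4 - (41/2)x^3 + 75x^2 - 118x + 68
(2E_{-2}) f = 4x^4 - 41x^3 + 150x^2 - 236x + 136

g(x) = 4x^4 - 41x^3 + 150x^2 - 236x + 136


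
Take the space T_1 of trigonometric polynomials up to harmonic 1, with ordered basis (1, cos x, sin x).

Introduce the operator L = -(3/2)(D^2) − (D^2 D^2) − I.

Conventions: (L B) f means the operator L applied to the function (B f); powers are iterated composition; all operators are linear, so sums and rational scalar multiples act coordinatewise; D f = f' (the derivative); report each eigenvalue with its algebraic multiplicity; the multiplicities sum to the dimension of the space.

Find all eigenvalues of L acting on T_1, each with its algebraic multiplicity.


image of 1: -1
image of cos x: -(1/2)cos x
image of sin x: -(1/2)sin x
the matrix is diagonal; its diagonal is (-1, -1/2, -1/2)
for a triangular matrix the eigenvalues are the diagonal entries, with algebraic multiplicity their repetition count

λ = -1 (multiplicity 1), λ = -1/2 (multiplicity 2)


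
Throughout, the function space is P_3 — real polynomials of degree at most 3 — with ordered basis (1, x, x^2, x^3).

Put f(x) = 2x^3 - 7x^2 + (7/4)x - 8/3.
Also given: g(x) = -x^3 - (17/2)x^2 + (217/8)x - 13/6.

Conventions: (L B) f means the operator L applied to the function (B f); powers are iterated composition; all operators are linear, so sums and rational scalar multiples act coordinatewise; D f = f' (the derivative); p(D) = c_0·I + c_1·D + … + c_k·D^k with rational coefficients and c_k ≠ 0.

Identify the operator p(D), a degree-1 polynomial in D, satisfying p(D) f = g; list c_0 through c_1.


p(D) = -(1/2)·I − 2·D, i.e. c_0 = -1/2, c_1 = -2

D^0 f = 2x^3 - 7x^2 + (7/4)x - 8/3
D^1 f = 6x^2 - 14x + 7/4
matching coefficients of g against c_0 f + c_1 Df + … from the top degree down determines the c_i
solution: c_0 = -1/2, c_1 = -2


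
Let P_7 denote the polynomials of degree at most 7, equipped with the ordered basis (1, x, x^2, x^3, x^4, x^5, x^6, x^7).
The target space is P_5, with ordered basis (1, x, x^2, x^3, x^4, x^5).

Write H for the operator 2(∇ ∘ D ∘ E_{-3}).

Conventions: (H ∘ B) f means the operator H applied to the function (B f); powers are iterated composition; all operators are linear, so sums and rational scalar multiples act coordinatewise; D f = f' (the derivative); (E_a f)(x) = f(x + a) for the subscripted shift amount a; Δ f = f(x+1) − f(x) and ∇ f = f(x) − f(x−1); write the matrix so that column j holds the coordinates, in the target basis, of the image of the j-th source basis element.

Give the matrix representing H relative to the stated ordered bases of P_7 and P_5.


image of 1: 0
image of x: 0
image of x^2: 4
image of x^3: 12x - 42
image of x^4: 24x^2 - 168x + 296
image of x^5: 40x^3 - 420x^2 + 1480x - 1750
image of x^6: 60x^4 - 840x^3 + 4440x^2 - 10500x + 9372
image of x^7: 84x^5 - 1470x^4 + 10360x^3 - 36750x^2 + 65604x - 47138
each image's coordinates form column j of the matrix

the matrix is [[0, 0, 4, -42, 296, -1750, 9372, -47138]; [0, 0, 0, 12, -168, 1480, -10500, 65604]; [0, 0, 0, 0, 24, -420, 4440, -36750]; [0, 0, 0, 0, 0, 40, -840, 10360]; [0, 0, 0, 0, 0, 0, 60, -1470]; [0, 0, 0, 0, 0, 0, 0, 84]] (rows listed top to bottom)


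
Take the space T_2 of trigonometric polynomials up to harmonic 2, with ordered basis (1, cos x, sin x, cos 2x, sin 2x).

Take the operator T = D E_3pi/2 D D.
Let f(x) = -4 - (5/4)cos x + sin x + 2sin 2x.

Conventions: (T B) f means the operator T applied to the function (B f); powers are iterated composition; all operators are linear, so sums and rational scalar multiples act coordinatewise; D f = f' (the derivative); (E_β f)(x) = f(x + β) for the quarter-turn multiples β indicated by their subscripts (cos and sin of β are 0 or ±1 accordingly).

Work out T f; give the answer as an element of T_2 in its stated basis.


D f = cos x + (5/4)sin x + 4cos 2x
D D f = (5/4)cos x - sin x - 8sin 2x
E_3pi/2 D D f = cos x + (5/4)sin x + 8sin 2x
D (E_3pi/2 D) D f = (5/4)cos x - sin x + 16cos 2x

the image equals g(x) = (5/4)cos x - sin x + 16cos 2x


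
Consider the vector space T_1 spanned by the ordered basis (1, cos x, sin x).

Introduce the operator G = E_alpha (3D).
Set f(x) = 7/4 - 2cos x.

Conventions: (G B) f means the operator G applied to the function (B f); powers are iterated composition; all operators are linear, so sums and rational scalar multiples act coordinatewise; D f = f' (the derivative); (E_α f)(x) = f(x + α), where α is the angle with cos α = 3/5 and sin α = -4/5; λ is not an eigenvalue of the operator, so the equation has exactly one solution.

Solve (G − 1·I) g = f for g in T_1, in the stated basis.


the image equals g(x) = -7/4 - (7/13)cos x - (9/13)sin x

write g with unknown coordinates in the stated basis and equate coefficients in (G − 1·I) g = f
solving from the highest basis element down gives g = -7/4 - (7/13)cos x - (9/13)sin x
check: G g = -(33/13)cos x - (9/13)sin x
so G g − 1·g = 7/4 - 2cos x = f ✓


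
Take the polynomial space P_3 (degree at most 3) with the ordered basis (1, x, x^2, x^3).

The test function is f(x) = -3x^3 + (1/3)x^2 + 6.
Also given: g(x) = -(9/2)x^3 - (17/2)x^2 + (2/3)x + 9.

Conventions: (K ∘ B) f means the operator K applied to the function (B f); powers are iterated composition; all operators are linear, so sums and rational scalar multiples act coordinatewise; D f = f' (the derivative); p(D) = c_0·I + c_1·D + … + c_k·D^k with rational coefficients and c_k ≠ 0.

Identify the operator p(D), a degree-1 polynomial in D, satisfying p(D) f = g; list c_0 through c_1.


D^0 f = -3x^3 + (1/3)x^2 + 6
D^1 f = -9x^2 + (2/3)x
matching coefficients of g against c_0 f + c_1 Df + … from the top degree down determines the c_i
solution: c_0 = 3/2, c_1 = 1

c_0 = 3/2, c_1 = 1


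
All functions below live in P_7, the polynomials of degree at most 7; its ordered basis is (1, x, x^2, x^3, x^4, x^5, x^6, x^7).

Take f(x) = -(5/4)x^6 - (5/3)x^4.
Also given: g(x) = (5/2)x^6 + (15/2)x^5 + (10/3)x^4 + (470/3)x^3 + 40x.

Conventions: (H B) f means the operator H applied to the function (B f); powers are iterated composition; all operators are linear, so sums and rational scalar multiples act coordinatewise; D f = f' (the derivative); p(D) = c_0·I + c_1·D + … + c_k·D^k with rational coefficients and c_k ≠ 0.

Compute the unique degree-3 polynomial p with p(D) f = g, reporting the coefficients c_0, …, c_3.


p(D) = -2·I − D − D^3, i.e. c_0 = -2, c_1 = -1, c_2 = 0, c_3 = -1

D^0 f = -(5/4)x^6 - (5/3)x^4
D^1 f = -(15/2)x^5 - (20/3)x^3
D^2 f = -(75/2)x^4 - 20x^2
D^3 f = -150x^3 - 40x
matching coefficients of g against c_0 f + c_1 Df + … from the top degree down determines the c_i
solution: c_0 = -2, c_1 = -1, c_2 = 0, c_3 = -1


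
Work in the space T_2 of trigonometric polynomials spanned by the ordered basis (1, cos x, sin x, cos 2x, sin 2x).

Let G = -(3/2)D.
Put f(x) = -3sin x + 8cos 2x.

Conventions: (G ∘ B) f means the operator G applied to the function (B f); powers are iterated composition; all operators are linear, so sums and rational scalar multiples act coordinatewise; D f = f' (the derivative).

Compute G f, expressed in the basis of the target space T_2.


D f = -3cos x - 16sin 2x
(-(3/2)D) f = (9/2)cos x + 24sin 2x

the image equals g(x) = (9/2)cos x + 24sin 2x


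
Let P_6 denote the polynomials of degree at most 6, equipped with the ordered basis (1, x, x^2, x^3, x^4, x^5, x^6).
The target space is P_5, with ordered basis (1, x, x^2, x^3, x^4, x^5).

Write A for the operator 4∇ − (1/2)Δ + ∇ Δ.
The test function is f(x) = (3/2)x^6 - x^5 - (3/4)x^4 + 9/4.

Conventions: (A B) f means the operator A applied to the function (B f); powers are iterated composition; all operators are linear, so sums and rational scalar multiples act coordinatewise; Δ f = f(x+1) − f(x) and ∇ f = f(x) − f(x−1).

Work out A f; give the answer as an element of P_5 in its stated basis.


∇ f = 9x^5 - (55/2)x^4 + 37x^3 - 28x^2 + 11x - 7/4
(4∇) f = 36x^5 - 110x^4 + 148x^3 - 112x^2 + 44x - 7
Δ f = 9x^5 + (35/2)x^4 + 17x^3 + 8x^2 + x - 1/4
(-(1/2)Δ) f = -(9/2)x^5 - (35/4)x^4 - (17/2)x^3 - 4x^2 - (1/2)x + 1/8
Δ f = 9x^5 + (35/2)x^4 + 17x^3 + 8x^2 + x - 1/4
∇ Δ f = 45x^4 - 20x^3 + 36x^2 - 10x + 3/2
(4∇ − (1/2)Δ + ∇ Δ) f = (63/2)x^5 - (295/4)x^4 + (239/2)x^3 - 80x^2 + (67/2)x - 43/8

the result is g(x) = (63/2)x^5 - (295/4)x^4 + (239/2)x^3 - 80x^2 + (67/2)x - 43/8


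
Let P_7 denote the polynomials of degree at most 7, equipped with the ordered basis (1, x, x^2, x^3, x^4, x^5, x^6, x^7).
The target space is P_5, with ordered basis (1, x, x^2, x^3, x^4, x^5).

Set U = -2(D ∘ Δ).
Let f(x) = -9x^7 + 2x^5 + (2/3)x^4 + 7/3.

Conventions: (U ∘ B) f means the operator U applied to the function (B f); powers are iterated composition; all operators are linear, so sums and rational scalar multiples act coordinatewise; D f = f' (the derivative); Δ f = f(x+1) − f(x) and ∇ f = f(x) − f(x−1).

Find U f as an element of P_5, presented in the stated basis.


the image equals g(x) = 756x^5 + 1890x^4 + 2440x^3 + 1754x^2 + 660x + 302/3

Δ f = -63x^6 - 189x^5 - 305x^4 - (877/3)x^3 - 165x^2 - (151/3)x - 19/3
D Δ f = -378x^5 - 945x^4 - 1220x^3 - 877x^2 - 330x - 151/3
(-2(D ∘ Δ)) f = 756x^5 + 1890x^4 + 2440x^3 + 1754x^2 + 660x + 302/3


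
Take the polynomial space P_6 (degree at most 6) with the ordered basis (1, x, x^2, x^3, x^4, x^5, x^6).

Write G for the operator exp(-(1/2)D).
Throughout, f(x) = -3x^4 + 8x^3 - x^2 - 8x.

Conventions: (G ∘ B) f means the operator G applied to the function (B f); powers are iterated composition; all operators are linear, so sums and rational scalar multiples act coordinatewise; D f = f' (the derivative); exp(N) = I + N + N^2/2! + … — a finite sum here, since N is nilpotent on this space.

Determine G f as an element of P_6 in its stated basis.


order-1 term: 6x^3 - 12x^2 + x + 4
order-2 term: -(9/2)x^2 + 6x - 1/4
order-3 term: (3/2)x - 1
order-4 term: -3/16
the series for exp(-(1/2)D) f terminates at order 4
exp(-(1/2)D) f = -3x^4 + 14x^3 - (35/2)x^2 + (1/2)x + 41/16

g(x) = -3x^4 + 14x^3 - (35/2)x^2 + (1/2)x + 41/16


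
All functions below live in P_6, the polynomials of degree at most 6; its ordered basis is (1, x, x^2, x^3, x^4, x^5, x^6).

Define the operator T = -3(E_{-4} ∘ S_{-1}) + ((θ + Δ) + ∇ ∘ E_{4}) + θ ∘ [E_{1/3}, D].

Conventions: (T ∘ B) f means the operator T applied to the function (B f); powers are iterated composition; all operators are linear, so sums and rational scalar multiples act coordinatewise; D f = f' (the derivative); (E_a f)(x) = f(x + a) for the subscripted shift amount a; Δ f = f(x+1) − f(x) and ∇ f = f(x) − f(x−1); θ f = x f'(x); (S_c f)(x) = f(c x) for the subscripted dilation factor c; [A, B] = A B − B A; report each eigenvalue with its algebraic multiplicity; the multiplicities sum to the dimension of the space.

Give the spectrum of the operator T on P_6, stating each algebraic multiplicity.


image of 1: -3
image of x: 4x - 10
image of x^2: -x^2 + 28x - 40
image of x^3: 6x^3 - 30x^2 + 168x - 154
image of x^4: x^4 + 56x^3 - 240x^2 + 920x - 592
image of x^5: 8x^5 - 50x^4 + 560x^3 - 1540x^2 + 4720x - 2290
image of x^6: 3x^6 + 84x^5 - 600x^4 + 4600x^3 - 8880x^2 + 23124x - 8920
the matrix is upper triangular; its diagonal is (-3, 4, -1, 6, 1, 8, 3)
for a triangular matrix the eigenvalues are the diagonal entries, with algebraic multiplicity their repetition count

λ = -3 (multiplicity 1), λ = -1 (multiplicity 1), λ = 1 (multiplicity 1), λ = 3 (multiplicity 1), λ = 4 (multiplicity 1), λ = 6 (multiplicity 1), λ = 8 (multiplicity 1)


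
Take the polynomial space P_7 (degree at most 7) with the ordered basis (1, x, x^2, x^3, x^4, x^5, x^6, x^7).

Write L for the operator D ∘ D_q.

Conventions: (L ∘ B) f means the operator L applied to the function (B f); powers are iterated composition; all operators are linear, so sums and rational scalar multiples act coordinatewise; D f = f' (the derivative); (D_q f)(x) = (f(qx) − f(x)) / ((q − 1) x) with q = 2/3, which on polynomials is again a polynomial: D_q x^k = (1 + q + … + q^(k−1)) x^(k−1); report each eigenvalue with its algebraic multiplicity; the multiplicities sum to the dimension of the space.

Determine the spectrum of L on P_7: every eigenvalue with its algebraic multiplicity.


image of 1: 0
image of x: 0
image of x^2: 5/3
image of x^3: (38/9)x
image of x^4: (65/9)x^2
image of x^5: (844/81)x^3
image of x^6: (3325/243)x^4
image of x^7: (4118/243)x^5
the matrix is upper triangular; its diagonal is (0, 0, 0, 0, 0, 0, 0, 0)
for a triangular matrix the eigenvalues are the diagonal entries, with algebraic multiplicity their repetition count

λ = 0 (multiplicity 8)


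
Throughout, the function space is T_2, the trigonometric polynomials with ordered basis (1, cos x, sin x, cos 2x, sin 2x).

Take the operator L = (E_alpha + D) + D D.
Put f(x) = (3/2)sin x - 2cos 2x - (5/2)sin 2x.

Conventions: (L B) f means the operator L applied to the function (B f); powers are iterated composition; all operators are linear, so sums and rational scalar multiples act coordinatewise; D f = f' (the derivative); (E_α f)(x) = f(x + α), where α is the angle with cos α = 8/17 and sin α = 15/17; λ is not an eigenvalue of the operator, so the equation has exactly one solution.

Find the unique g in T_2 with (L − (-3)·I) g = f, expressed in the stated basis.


the result is g(x) = -(12/41)cos x + (63/164)sin x + (2945/3016)cos 2x - (511/3016)sin 2x

write g with unknown coordinates in the stated basis and equate coefficients in (L − (-3)·I) g = f
solving from the highest basis element down gives g = -(12/41)cos x + (63/164)sin x + (2945/3016)cos 2x - (511/3016)sin 2x
check: L g = (36/41)cos x + (57/164)sin x - (14867/3016)cos 2x - (6007/3016)sin 2x
so L g − (-3)·g = (3/2)sin x - 2cos 2x - (5/2)sin 2x = f ✓


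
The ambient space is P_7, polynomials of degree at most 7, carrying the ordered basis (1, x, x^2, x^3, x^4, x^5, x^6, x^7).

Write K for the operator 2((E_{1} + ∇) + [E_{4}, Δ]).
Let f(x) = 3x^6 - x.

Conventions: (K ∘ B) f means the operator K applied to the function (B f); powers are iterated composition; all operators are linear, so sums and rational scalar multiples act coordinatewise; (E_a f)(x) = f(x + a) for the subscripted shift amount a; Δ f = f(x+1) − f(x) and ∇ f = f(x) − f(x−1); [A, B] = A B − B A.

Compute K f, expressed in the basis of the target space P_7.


the image equals g(x) = 6x^6 + 72x^5 + 240x^3 + 70x - 4

E_{1} f = 3x^6 + 18x^5 + 45x^4 + 60x^3 + 45x^2 + 17x + 2
∇ f = 18x^5 - 45x^4 + 60x^3 - 45x^2 + 18x - 4
(E_{1} + ∇) f = 3x^6 + 36x^5 + 120x^3 + 35x - 2
Δ f = 18x^5 + 45x^4 + 60x^3 + 45x^2 + 18x + 2
E_{4} Δ f = 18x^5 + 405x^4 + 3660x^3 + 16605x^2 + 37818x + 34586
E_{4} f = 3x^6 + 72x^5 + 720x^4 + 3840x^3 + 11520x^2 + 18431x + 12284
Δ E_{4} f = 18x^5 + 405x^4 + 3660x^3 + 16605x^2 + 37818x + 34586
[E_{4}, Δ] f = 0
((E_{1} + ∇) + [E_{4}, Δ]) f = 3x^6 + 36x^5 + 120x^3 + 35x - 2
(2((E_{1} + ∇) + [E_{4}, Δ])) f = 6x^6 + 72x^5 + 240x^3 + 70x - 4


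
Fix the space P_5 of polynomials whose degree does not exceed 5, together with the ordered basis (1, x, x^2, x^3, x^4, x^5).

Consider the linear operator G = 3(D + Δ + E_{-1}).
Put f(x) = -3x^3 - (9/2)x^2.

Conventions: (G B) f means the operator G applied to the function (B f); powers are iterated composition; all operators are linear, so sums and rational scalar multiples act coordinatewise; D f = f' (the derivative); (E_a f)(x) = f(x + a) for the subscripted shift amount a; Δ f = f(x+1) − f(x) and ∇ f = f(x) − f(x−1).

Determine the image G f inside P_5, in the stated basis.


D f = -9x^2 - 9x
Δ f = -9x^2 - 18x - 15/2
E_{-1} f = -3x^3 + (9/2)x^2 - 3/2
(D + Δ + E_{-1}) f = -3x^3 - (27/2)x^2 - 27x - 9
(3(D + Δ + E_{-1})) f = -9x^3 - (81/2)x^2 - 81x - 27

g(x) = -9x^3 - (81/2)x^2 - 81x - 27


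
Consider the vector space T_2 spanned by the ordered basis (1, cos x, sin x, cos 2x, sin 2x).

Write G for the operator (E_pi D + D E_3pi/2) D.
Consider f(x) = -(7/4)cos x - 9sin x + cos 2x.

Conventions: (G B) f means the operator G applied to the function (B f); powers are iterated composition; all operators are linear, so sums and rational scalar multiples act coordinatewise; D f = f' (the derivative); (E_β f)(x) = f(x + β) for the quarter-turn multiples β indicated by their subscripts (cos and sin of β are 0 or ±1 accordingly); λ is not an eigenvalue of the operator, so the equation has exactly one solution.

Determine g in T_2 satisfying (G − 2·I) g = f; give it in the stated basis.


write g with unknown coordinates in the stated basis and equate coefficients in (G − 2·I) g = f
solving from the highest basis element down gives g = (43/8)cos x + (29/8)sin x - (1/2)cos 2x
check: G g = 9cos x - (7/4)sin x
so G g − 2·g = -(7/4)cos x - 9sin x + cos 2x = f ✓

the result is g(x) = (43/8)cos x + (29/8)sin x - (1/2)cos 2x


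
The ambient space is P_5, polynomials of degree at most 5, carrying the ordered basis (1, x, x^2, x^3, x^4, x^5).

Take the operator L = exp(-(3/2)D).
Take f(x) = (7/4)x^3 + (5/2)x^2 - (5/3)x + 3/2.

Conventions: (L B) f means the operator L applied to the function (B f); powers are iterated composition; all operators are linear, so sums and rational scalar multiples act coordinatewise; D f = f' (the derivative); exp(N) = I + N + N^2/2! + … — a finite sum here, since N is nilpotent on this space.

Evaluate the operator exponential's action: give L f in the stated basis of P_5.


the image equals g(x) = (7/4)x^3 - (43/8)x^2 + (127/48)x + 119/32

order-1 term: -(63/8)x^2 - (15/2)x + 5/2
order-2 term: (189/16)x + 45/8
order-3 term: -189/32
the series for exp(-(3/2)D) f terminates at order 3
exp(-(3/2)D) f = (7/4)x^3 - (43/8)x^2 + (127/48)x + 119/32


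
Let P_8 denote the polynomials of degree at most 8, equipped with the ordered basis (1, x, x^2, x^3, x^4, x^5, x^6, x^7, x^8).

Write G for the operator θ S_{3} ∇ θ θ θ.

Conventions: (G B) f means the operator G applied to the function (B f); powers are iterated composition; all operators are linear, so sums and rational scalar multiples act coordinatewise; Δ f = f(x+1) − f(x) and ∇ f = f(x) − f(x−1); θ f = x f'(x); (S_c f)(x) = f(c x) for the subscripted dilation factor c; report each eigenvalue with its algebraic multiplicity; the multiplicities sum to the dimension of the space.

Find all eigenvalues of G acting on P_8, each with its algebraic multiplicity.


λ = 0 (multiplicity 9)

image of 1: 0
image of x: 0
image of x^2: 48x
image of x^3: 1458x^2 - 243x
image of x^4: 20736x^3 - 6912x^2 + 768x
image of x^5: 202500x^4 - 101250x^3 + 22500x^2 - 1875x
image of x^6: 1574640x^5 - 1049760x^4 + 349920x^3 - 58320x^2 + 3888x
image of x^7: 10501974x^6 - 8751645x^5 + 3889620x^4 - 972405x^3 + 129654x^2 - 7203x
image of x^8: 62705664x^7 - 62705664x^6 + 34836480x^5 - 11612160x^4 + 2322432x^3 - 258048x^2 + 12288x
the matrix is upper triangular; its diagonal is (0, 0, 0, 0, 0, 0, 0, 0, 0)
for a triangular matrix the eigenvalues are the diagonal entries, with algebraic multiplicity their repetition count


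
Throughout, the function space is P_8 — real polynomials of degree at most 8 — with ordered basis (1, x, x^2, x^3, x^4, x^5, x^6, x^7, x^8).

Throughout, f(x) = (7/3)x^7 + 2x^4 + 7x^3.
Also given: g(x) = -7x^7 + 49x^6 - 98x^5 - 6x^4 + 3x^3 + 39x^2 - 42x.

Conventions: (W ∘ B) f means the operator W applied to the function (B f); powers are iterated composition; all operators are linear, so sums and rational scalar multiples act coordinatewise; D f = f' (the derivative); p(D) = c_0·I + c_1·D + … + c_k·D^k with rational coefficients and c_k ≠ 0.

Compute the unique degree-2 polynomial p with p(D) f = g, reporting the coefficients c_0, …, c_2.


D^0 f = (7/3)x^7 + 2x^4 + 7x^3
D^1 f = (49/3)x^6 + 8x^3 + 21x^2
D^2 f = 98x^5 + 24x^2 + 42x
matching coefficients of g against c_0 f + c_1 Df + … from the top degree down determines the c_i
solution: c_0 = -3, c_1 = 3, c_2 = -1

c_0 = -3, c_1 = 3, c_2 = -1


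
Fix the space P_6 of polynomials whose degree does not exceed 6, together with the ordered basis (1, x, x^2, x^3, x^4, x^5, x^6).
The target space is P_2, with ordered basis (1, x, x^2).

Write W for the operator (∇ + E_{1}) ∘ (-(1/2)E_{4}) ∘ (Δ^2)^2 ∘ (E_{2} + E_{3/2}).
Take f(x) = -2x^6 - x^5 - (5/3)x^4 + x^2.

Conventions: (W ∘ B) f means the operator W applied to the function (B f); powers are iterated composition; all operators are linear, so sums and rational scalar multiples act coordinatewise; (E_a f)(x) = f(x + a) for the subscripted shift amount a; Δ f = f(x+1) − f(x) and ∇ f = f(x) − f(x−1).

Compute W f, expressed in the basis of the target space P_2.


g(x) = 720x^2 + 14160x + 67060

E_{2} f = -2x^6 - 25x^5 - (395/3)x^4 - (1120/3)x^3 - 599x^2 - (1540/3)x - 548/3
E_{3/2} f = -2x^6 - 19x^5 - (230/3)x^4 - (335/2)x^3 - (1657/8)x^2 - (2175/16)x - 585/16
(E_{2} + E_{3/2}) f = -4x^6 - 44x^5 - (625/3)x^4 - (3245/6)x^3 - (6449/8)x^2 - (31165/48)x - 10523/48
Δ (E_{2} + E_{3/2}) f = -24x^5 - 280x^4 - (4060/3)x^3 - (6745/2)x^2 - (51745/12)x - 36041/16
Δ Δ (E_{2} + E_{3/2}) f = -120x^4 - 1360x^3 - 5980x^2 - 12045x - 112103/12
Δ Δ^2 (E_{2} + E_{3/2}) f = -480x^3 - 4800x^2 - 16520x - 19505
Δ Δ Δ^2 (E_{2} + E_{3/2}) f = -1440x^2 - 11040x - 21800
E_{4} (Δ^2)^2 (E_{2} + E_{3/2}) f = -1440x^2 - 22560x - 89000
(-(1/2)E_{4}) (Δ^2)^2 (E_{2} + E_{3/2}) f = 720x^2 + 11280x + 44500
∇ (-(1/2)E_{4}) (Δ^2)^2 (E_{2} + E_{3/2}) f = 1440x + 10560
E_{1} (-(1/2)E_{4}) (Δ^2)^2 (E_{2} + E_{3/2}) f = 720x^2 + 12720x + 56500
(∇ + E_{1}) (-(1/2)E_{4}) (Δ^2)^2 (E_{2} + E_{3/2}) f = 720x^2 + 14160x + 67060


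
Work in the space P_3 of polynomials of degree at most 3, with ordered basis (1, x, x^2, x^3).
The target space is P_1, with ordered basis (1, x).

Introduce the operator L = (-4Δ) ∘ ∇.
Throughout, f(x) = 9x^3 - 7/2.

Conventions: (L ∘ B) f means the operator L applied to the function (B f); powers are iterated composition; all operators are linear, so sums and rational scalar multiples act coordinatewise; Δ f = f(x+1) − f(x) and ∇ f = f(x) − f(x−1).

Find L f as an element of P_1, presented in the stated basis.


the image equals g(x) = -216x

∇ f = 27x^2 - 27x + 9
Δ ∇ f = 54x
(-4Δ) ∇ f = -216x


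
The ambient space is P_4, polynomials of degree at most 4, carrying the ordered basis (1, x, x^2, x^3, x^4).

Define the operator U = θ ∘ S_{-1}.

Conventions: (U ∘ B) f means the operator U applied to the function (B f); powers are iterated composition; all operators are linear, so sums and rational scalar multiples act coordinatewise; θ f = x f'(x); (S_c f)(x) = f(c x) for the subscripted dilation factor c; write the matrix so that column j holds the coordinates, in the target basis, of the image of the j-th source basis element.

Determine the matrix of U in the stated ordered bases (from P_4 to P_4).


the matrix is [[0, 0, 0, 0, 0]; [0, -1, 0, 0, 0]; [0, 0, 2, 0, 0]; [0, 0, 0, -3, 0]; [0, 0, 0, 0, 4]] (rows listed top to bottom)

image of 1: 0
image of x: -x
image of x^2: 2x^2
image of x^3: -3x^3
image of x^4: 4x^4
each image's coordinates form column j of the matrix
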